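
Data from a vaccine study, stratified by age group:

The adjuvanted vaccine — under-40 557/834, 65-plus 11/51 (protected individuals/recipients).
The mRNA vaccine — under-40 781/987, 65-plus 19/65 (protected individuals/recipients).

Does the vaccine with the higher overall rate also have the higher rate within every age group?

Under-40: the adjuvanted vaccine 557/834 = 66.8%, the mRNA vaccine 781/987 = 79.1% → the mRNA vaccine
65-plus: the adjuvanted vaccine 11/51 = 21.6%, the mRNA vaccine 19/65 = 29.2% → the mRNA vaccine
Overall: the adjuvanted vaccine 568/885 = 64.2%, the mRNA vaccine 800/1052 = 76.0% → the mRNA vaccine
The mRNA vaccine wins overall and in every age group — no reversal.

Yes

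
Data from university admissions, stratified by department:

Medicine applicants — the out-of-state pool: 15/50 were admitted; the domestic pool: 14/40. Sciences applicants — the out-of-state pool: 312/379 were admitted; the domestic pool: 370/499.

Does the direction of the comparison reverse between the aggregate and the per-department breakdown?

No

Medicine: the out-of-state pool 15/50 = 30.0%, the domestic pool 14/40 = 35.0% → the domestic pool
Sciences: the out-of-state pool 312/379 = 82.3%, the domestic pool 370/499 = 74.1% → the out-of-state pool
Overall: the out-of-state pool 327/429 = 76.2%, the domestic pool 384/539 = 71.2% → the out-of-state pool
Neither sweeps: the out-of-state pool wins 1 of 2 groups, the domestic pool wins 1. The out-of-state pool wins overall but not every group — no Simpson reversal.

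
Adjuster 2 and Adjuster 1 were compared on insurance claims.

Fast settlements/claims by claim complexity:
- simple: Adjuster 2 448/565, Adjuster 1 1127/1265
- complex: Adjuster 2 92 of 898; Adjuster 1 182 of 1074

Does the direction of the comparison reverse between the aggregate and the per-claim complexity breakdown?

Simple: Adjuster 2 448/565 = 79.3%, Adjuster 1 1127/1265 = 89.1% → Adjuster 1
Complex: Adjuster 2 92/898 = 10.2%, Adjuster 1 182/1074 = 16.9% → Adjuster 1
Overall: Adjuster 2 540/1463 = 36.9%, Adjuster 1 1309/2339 = 56.0% → Adjuster 1
Adjuster 1 wins overall and in every claim group — no reversal.

No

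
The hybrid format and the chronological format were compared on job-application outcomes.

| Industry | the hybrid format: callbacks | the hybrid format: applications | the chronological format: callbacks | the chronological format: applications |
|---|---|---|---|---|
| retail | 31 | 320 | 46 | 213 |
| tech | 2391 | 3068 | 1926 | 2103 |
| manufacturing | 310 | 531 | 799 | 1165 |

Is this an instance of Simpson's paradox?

Retail: the hybrid format 31/320 = 9.7%, the chronological format 46/213 = 21.6% → the chronological format
Tech: the hybrid format 2391/3068 = 77.9%, the chronological format 1926/2103 = 91.6% → the chronological format
Manufacturing: the hybrid format 310/531 = 58.4%, the chronological format 799/1165 = 68.6% → the chronological format
Overall: the hybrid format 2732/3919 = 69.7%, the chronological format 2771/3481 = 79.6% → the chronological format
The chronological format wins overall and in every industry group — no reversal.

No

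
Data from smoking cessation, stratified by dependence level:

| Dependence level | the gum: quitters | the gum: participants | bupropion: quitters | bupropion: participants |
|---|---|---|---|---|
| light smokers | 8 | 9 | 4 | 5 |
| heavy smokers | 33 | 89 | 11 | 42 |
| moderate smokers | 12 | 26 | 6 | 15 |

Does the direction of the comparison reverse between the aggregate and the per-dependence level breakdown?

No

Light smokers: the gum 8/9 = 88.9%, bupropion 4/5 = 80.0% → the gum
Heavy smokers: the gum 33/89 = 37.1%, bupropion 11/42 = 26.2% → the gum
Moderate smokers: the gum 12/26 = 46.2%, bupropion 6/15 = 40.0% → the gum
Overall: the gum 53/124 = 42.7%, bupropion 21/62 = 33.9% → the gum
The gum wins overall and in every dependence group — no reversal.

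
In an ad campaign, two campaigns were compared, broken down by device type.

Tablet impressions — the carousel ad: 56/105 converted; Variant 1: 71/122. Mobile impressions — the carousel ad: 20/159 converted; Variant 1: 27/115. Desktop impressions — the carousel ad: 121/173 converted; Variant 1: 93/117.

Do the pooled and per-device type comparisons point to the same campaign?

Yes

Tablet: the carousel ad 56/105 = 53.3%, Variant 1 71/122 = 58.2% → Variant 1
Mobile: the carousel ad 20/159 = 12.6%, Variant 1 27/115 = 23.5% → Variant 1
Desktop: the carousel ad 121/173 = 69.9%, Variant 1 93/117 = 79.5% → Variant 1
Overall: the carousel ad 197/437 = 45.1%, Variant 1 191/354 = 54.0% → Variant 1
Variant 1 wins overall and in every device group — no reversal.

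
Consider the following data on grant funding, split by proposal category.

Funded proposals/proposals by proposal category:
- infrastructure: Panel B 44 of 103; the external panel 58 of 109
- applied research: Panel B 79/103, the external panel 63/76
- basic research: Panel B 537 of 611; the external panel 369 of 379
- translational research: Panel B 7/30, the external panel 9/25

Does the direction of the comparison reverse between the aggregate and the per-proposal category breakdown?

Infrastructure: Panel B 44/103 = 42.7%, the external panel 58/109 = 53.2% → the external panel
Applied research: Panel B 79/103 = 76.7%, the external panel 63/76 = 82.9% → the external panel
Basic research: Panel B 537/611 = 87.9%, the external panel 369/379 = 97.4% → the external panel
Translational research: Panel B 7/30 = 23.3%, the external panel 9/25 = 36.0% → the external panel
Overall: Panel B 667/847 = 78.7%, the external panel 499/589 = 84.7% → the external panel
The external panel wins overall and in every proposal group — no reversal.

No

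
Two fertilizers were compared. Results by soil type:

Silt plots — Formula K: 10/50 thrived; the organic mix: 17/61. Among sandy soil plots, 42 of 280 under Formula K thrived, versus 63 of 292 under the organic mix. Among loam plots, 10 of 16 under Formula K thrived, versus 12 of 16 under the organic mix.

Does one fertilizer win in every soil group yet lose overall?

No

Silt: Formula K 10/50 = 20.0%, the organic mix 17/61 = 27.9% → the organic mix
Sandy soil: Formula K 42/280 = 15.0%, the organic mix 63/292 = 21.6% → the organic mix
Loam: Formula K 10/16 = 62.5%, the organic mix 12/16 = 75.0% → the organic mix
Overall: Formula K 62/346 = 17.9%, the organic mix 92/369 = 24.9% → the organic mix
The organic mix wins overall and in every soil group — no reversal.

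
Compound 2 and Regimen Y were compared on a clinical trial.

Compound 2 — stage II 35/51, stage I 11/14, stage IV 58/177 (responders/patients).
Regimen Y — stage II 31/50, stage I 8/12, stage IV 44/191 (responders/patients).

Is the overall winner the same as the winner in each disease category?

Yes

Stage II: Compound 2 35/51 = 68.6%, Regimen Y 31/50 = 62.0% → Compound 2
Stage I: Compound 2 11/14 = 78.6%, Regimen Y 8/12 = 66.7% → Compound 2
Stage IV: Compound 2 58/177 = 32.8%, Regimen Y 44/191 = 23.0% → Compound 2
Overall: Compound 2 104/242 = 43.0%, Regimen Y 83/253 = 32.8% → Compound 2
Compound 2 wins overall and in every disease group — no reversal.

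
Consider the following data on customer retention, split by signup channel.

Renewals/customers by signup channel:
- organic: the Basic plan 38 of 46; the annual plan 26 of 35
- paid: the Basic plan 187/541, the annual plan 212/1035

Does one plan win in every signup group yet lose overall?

Organic: the Basic plan 38/46 = 82.6%, the annual plan 26/35 = 74.3% → the Basic plan
Paid: the Basic plan 187/541 = 34.6%, the annual plan 212/1035 = 20.5% → the Basic plan
Overall: the Basic plan 225/587 = 38.3%, the annual plan 238/1070 = 22.2% → the Basic plan
The Basic plan wins overall and in every signup group — no reversal.

No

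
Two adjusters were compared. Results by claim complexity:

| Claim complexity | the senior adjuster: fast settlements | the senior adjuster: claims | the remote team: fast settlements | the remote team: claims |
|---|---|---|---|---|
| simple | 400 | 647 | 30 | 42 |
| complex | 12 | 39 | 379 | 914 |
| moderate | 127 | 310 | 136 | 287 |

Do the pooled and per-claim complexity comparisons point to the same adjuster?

Simple: the senior adjuster 400/647 = 61.8%, the remote team 30/42 = 71.4% → the remote team
Complex: the senior adjuster 12/39 = 30.8%, the remote team 379/914 = 41.5% → the remote team
Moderate: the senior adjuster 127/310 = 41.0%, the remote team 136/287 = 47.4% → the remote team
Overall: the senior adjuster 539/996 = 54.1%, the remote team 545/1243 = 43.8% → the senior adjuster
The remote team wins each claim group but the senior adjuster wins overall — the comparison reverses. The remote team's claims skew toward complex, which has a lower base rate.

No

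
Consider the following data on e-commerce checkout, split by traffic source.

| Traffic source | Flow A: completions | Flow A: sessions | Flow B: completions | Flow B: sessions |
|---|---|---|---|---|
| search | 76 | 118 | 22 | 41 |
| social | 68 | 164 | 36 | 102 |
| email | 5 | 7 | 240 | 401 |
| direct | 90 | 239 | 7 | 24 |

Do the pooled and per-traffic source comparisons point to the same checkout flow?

Search: Flow A 76/118 = 64.4%, Flow B 22/41 = 53.7% → Flow A
Social: Flow A 68/164 = 41.5%, Flow B 36/102 = 35.3% → Flow A
Email: Flow A 5/7 = 71.4%, Flow B 240/401 = 59.9% → Flow A
Direct: Flow A 90/239 = 37.7%, Flow B 7/24 = 29.2% → Flow A
Overall: Flow A 239/528 = 45.3%, Flow B 305/568 = 53.7% → Flow B
Flow A wins each traffic group but Flow B wins overall — the comparison reverses. Flow A's sessions skew toward direct, which has a lower base rate.

No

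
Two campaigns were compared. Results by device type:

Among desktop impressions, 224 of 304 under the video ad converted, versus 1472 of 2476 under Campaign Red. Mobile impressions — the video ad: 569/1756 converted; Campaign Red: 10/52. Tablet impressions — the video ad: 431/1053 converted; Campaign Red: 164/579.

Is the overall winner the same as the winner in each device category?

No

Desktop: the video ad 224/304 = 73.7%, Campaign Red 1472/2476 = 59.5% → the video ad
Mobile: the video ad 569/1756 = 32.4%, Campaign Red 10/52 = 19.2% → the video ad
Tablet: the video ad 431/1053 = 40.9%, Campaign Red 164/579 = 28.3% → the video ad
Overall: the video ad 1224/3113 = 39.3%, Campaign Red 1646/3107 = 53.0% → Campaign Red
The video ad wins each device group but Campaign Red wins overall — the comparison reverses. The video ad's impressions skew toward mobile, which has a lower base rate.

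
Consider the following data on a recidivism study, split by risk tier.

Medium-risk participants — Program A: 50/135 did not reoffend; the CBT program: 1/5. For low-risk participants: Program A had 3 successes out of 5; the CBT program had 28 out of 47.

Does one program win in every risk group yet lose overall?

Medium-risk: Program A 50/135 = 37.0%, the CBT program 1/5 = 20.0% → Program A
Low-risk: Program A 3/5 = 60.0%, the CBT program 28/47 = 59.6% → Program A
Overall: Program A 53/140 = 37.9%, the CBT program 29/52 = 55.8% → the CBT program
Program A wins each risk group but the CBT program wins overall — the comparison reverses. Program A's participants skew toward medium-risk, which has a lower base rate.

Yes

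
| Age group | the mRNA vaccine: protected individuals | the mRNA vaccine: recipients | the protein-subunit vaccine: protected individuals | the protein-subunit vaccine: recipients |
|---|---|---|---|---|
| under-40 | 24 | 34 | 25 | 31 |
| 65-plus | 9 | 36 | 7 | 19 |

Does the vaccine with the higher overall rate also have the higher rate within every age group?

Yes

Under-40: the mRNA vaccine 24/34 = 70.6%, the protein-subunit vaccine 25/31 = 80.6% → the protein-subunit vaccine
65-plus: the mRNA vaccine 9/36 = 25.0%, the protein-subunit vaccine 7/19 = 36.8% → the protein-subunit vaccine
Overall: the mRNA vaccine 33/70 = 47.1%, the protein-subunit vaccine 32/50 = 64.0% → the protein-subunit vaccine
The protein-subunit vaccine wins overall and in every age group — no reversal.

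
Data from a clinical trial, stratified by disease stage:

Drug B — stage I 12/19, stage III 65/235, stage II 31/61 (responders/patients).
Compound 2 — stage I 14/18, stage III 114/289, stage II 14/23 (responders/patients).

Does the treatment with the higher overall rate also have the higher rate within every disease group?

Yes

Stage I: Drug B 12/19 = 63.2%, Compound 2 14/18 = 77.8% → Compound 2
Stage III: Drug B 65/235 = 27.7%, Compound 2 114/289 = 39.4% → Compound 2
Stage II: Drug B 31/61 = 50.8%, Compound 2 14/23 = 60.9% → Compound 2
Overall: Drug B 108/315 = 34.3%, Compound 2 142/330 = 43.0% → Compound 2
Compound 2 wins overall and in every disease group — no reversal.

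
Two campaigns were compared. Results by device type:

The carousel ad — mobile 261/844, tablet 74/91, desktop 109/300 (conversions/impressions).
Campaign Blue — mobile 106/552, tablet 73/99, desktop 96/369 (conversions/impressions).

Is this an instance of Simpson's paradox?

No

Mobile: the carousel ad 261/844 = 30.9%, Campaign Blue 106/552 = 19.2% → the carousel ad
Tablet: the carousel ad 74/91 = 81.3%, Campaign Blue 73/99 = 73.7% → the carousel ad
Desktop: the carousel ad 109/300 = 36.3%, Campaign Blue 96/369 = 26.0% → the carousel ad
Overall: the carousel ad 444/1235 = 36.0%, Campaign Blue 275/1020 = 27.0% → the carousel ad
The carousel ad wins overall and in every device group — no reversal.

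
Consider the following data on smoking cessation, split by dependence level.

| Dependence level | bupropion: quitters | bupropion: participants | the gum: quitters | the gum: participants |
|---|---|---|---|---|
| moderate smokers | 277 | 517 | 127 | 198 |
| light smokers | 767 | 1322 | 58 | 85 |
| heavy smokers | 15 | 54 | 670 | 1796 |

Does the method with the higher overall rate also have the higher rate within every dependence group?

No

Moderate smokers: bupropion 277/517 = 53.6%, the gum 127/198 = 64.1% → the gum
Light smokers: bupropion 767/1322 = 58.0%, the gum 58/85 = 68.2% → the gum
Heavy smokers: bupropion 15/54 = 27.8%, the gum 670/1796 = 37.3% → the gum
Overall: bupropion 1059/1893 = 55.9%, the gum 855/2079 = 41.1% → bupropion
The gum wins each dependence group but bupropion wins overall — the comparison reverses. The gum's participants skew toward heavy smokers, which has a lower base rate.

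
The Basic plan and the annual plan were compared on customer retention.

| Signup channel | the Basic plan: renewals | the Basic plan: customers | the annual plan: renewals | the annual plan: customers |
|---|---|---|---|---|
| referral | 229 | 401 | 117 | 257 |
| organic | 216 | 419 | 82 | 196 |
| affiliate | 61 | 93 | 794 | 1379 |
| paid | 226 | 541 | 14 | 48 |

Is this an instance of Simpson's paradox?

Referral: the Basic plan 229/401 = 57.1%, the annual plan 117/257 = 45.5% → the Basic plan
Organic: the Basic plan 216/419 = 51.6%, the annual plan 82/196 = 41.8% → the Basic plan
Affiliate: the Basic plan 61/93 = 65.6%, the annual plan 794/1379 = 57.6% → the Basic plan
Paid: the Basic plan 226/541 = 41.8%, the annual plan 14/48 = 29.2% → the Basic plan
Overall: the Basic plan 732/1454 = 50.3%, the annual plan 1007/1880 = 53.6% → the annual plan
The Basic plan wins each signup group but the annual plan wins overall — the comparison reverses. The Basic plan's customers skew toward paid, which has a lower base rate.

Yes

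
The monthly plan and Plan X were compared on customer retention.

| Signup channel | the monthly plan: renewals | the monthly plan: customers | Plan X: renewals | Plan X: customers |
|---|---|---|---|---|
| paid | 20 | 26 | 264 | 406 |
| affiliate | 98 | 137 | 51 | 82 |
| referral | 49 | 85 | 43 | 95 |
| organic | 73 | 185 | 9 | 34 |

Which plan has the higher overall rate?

Plan X

Paid: the monthly plan 20/26 = 76.9%, Plan X 264/406 = 65.0% → the monthly plan
Affiliate: the monthly plan 98/137 = 71.5%, Plan X 51/82 = 62.2% → the monthly plan
Referral: the monthly plan 49/85 = 57.6%, Plan X 43/95 = 45.3% → the monthly plan
Organic: the monthly plan 73/185 = 39.5%, Plan X 9/34 = 26.5% → the monthly plan
Overall: the monthly plan 240/433 = 55.4%, Plan X 367/617 = 59.5% → Plan X
(The monthly plan wins every signup group but Plan X wins overall — the monthly plan's customers skew toward the low-rate organic group.)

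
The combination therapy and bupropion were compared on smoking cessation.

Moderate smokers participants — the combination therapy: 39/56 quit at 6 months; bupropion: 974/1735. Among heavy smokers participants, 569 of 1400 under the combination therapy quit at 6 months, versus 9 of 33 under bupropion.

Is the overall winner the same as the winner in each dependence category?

Moderate smokers: the combination therapy 39/56 = 69.6%, bupropion 974/1735 = 56.1% → the combination therapy
Heavy smokers: the combination therapy 569/1400 = 40.6%, bupropion 9/33 = 27.3% → the combination therapy
Overall: the combination therapy 608/1456 = 41.8%, bupropion 983/1768 = 55.6% → bupropion
The combination therapy wins each dependence group but bupropion wins overall — the comparison reverses. The combination therapy's participants skew toward heavy smokers, which has a lower base rate.

No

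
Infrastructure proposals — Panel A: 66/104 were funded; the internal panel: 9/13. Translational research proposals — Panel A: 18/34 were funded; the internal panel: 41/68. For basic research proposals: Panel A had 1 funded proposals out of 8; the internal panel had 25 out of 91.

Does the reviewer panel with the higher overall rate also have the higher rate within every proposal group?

Infrastructure: Panel A 66/104 = 63.5%, the internal panel 9/13 = 69.2% → the internal panel
Translational research: Panel A 18/34 = 52.9%, the internal panel 41/68 = 60.3% → the internal panel
Basic research: Panel A 1/8 = 12.5%, the internal panel 25/91 = 27.5% → the internal panel
Overall: Panel A 85/146 = 58.2%, the internal panel 75/172 = 43.6% → Panel A
The internal panel wins each proposal group but Panel A wins overall — the comparison reverses. The internal panel's proposals skew toward basic research, which has a lower base rate.

No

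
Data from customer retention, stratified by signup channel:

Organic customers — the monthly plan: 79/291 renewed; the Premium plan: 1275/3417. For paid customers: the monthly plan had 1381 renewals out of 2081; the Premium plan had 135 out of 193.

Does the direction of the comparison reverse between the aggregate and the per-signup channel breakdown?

Yes

Organic: the monthly plan 79/291 = 27.1%, the Premium plan 1275/3417 = 37.3% → the Premium plan
Paid: the monthly plan 1381/2081 = 66.4%, the Premium plan 135/193 = 69.9% → the Premium plan
Overall: the monthly plan 1460/2372 = 61.6%, the Premium plan 1410/3610 = 39.1% → the monthly plan
The Premium plan wins each signup group but the monthly plan wins overall — the comparison reverses. The Premium plan's customers skew toward organic, which has a lower base rate.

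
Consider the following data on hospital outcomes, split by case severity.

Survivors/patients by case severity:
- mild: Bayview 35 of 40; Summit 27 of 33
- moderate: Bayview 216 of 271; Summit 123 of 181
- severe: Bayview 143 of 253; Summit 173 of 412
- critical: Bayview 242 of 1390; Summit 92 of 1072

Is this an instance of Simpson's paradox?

Mild: Bayview 35/40 = 87.5%, Summit 27/33 = 81.8% → Bayview
Moderate: Bayview 216/271 = 79.7%, Summit 123/181 = 68.0% → Bayview
Severe: Bayview 143/253 = 56.5%, Summit 173/412 = 42.0% → Bayview
Critical: Bayview 242/1390 = 17.4%, Summit 92/1072 = 8.6% → Bayview
Overall: Bayview 636/1954 = 32.5%, Summit 415/1698 = 24.4% → Bayview
Bayview wins overall and in every case group — no reversal.

No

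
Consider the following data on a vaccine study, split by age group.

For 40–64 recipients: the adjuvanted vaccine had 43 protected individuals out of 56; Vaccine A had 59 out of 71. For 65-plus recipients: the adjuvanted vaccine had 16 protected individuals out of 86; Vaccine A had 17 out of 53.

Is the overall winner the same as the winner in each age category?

40–64: the adjuvanted vaccine 43/56 = 76.8%, Vaccine A 59/71 = 83.1% → Vaccine A
65-plus: the adjuvanted vaccine 16/86 = 18.6%, Vaccine A 17/53 = 32.1% → Vaccine A
Overall: the adjuvanted vaccine 59/142 = 41.5%, Vaccine A 76/124 = 61.3% → Vaccine A
Vaccine A wins overall and in every age group — no reversal.

Yes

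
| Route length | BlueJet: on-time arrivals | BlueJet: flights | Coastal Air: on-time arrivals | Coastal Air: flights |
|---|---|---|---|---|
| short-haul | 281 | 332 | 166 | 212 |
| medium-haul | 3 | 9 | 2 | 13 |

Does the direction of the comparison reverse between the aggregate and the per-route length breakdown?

Short-haul: BlueJet 281/332 = 84.6%, Coastal Air 166/212 = 78.3% → BlueJet
Medium-haul: BlueJet 3/9 = 33.3%, Coastal Air 2/13 = 15.4% → BlueJet
Overall: BlueJet 284/341 = 83.3%, Coastal Air 168/225 = 74.7% → BlueJet
BlueJet wins overall and in every route group — no reversal.

No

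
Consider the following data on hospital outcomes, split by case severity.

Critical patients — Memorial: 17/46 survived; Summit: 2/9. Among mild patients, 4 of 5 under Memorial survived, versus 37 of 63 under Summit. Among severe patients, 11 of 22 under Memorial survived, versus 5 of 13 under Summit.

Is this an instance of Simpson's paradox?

Critical: Memorial 17/46 = 37.0%, Summit 2/9 = 22.2% → Memorial
Mild: Memorial 4/5 = 80.0%, Summit 37/63 = 58.7% → Memorial
Severe: Memorial 11/22 = 50.0%, Summit 5/13 = 38.5% → Memorial
Overall: Memorial 32/73 = 43.8%, Summit 44/85 = 51.8% → Summit
Memorial wins each case group but Summit wins overall — the comparison reverses. Memorial's patients skew toward critical, which has a lower base rate.

Yes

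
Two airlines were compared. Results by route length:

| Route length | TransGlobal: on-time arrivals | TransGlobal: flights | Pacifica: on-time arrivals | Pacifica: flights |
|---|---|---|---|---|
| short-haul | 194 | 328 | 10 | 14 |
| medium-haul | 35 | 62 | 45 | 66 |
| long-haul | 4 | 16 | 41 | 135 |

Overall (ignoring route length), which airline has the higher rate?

Short-haul: TransGlobal 194/328 = 59.1%, Pacifica 10/14 = 71.4% → Pacifica
Medium-haul: TransGlobal 35/62 = 56.5%, Pacifica 45/66 = 68.2% → Pacifica
Long-haul: TransGlobal 4/16 = 25.0%, Pacifica 41/135 = 30.4% → Pacifica
Overall: TransGlobal 233/406 = 57.4%, Pacifica 96/215 = 44.7% → TransGlobal
(Pacifica wins every route group but TransGlobal wins overall — Pacifica's flights skew toward the low-rate long-haul group.)

TransGlobal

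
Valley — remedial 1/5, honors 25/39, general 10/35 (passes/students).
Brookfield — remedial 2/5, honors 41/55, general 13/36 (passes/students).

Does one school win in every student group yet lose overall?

Remedial: Valley 1/5 = 20.0%, Brookfield 2/5 = 40.0% → Brookfield
Honors: Valley 25/39 = 64.1%, Brookfield 41/55 = 74.5% → Brookfield
General: Valley 10/35 = 28.6%, Brookfield 13/36 = 36.1% → Brookfield
Overall: Valley 36/79 = 45.6%, Brookfield 56/96 = 58.3% → Brookfield
Brookfield wins overall and in every student group — no reversal.

No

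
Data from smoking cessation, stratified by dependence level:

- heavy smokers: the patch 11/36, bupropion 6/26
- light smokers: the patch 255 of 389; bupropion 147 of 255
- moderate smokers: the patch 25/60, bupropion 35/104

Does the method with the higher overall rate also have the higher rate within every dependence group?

Yes

Heavy smokers: the patch 11/36 = 30.6%, bupropion 6/26 = 23.1% → the patch
Light smokers: the patch 255/389 = 65.6%, bupropion 147/255 = 57.6% → the patch
Moderate smokers: the patch 25/60 = 41.7%, bupropion 35/104 = 33.7% → the patch
Overall: the patch 291/485 = 60.0%, bupropion 188/385 = 48.8% → the patch
The patch wins overall and in every dependence group — no reversal.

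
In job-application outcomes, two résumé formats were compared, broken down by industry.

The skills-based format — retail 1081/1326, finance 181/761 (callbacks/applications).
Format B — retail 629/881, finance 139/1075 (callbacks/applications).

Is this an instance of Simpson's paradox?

No

Retail: the skills-based format 1081/1326 = 81.5%, Format B 629/881 = 71.4% → the skills-based format
Finance: the skills-based format 181/761 = 23.8%, Format B 139/1075 = 12.9% → the skills-based format
Overall: the skills-based format 1262/2087 = 60.5%, Format B 768/1956 = 39.3% → the skills-based format
The skills-based format wins overall and in every industry group — no reversal.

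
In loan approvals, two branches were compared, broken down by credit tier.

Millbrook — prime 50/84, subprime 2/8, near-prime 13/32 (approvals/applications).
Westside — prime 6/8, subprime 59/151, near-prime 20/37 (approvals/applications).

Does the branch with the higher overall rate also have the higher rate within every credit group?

Prime: Millbrook 50/84 = 59.5%, Westside 6/8 = 75.0% → Westside
Subprime: Millbrook 2/8 = 25.0%, Westside 59/151 = 39.1% → Westside
Near-prime: Millbrook 13/32 = 40.6%, Westside 20/37 = 54.1% → Westside
Overall: Millbrook 65/124 = 52.4%, Westside 85/196 = 43.4% → Millbrook
Westside wins each credit group but Millbrook wins overall — the comparison reverses. Westside's applications skew toward subprime, which has a lower base rate.

No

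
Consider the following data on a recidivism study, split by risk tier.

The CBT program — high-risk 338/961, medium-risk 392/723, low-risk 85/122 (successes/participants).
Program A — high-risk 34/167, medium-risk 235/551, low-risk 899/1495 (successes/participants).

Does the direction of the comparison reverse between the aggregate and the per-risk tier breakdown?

Yes

High-risk: the CBT program 338/961 = 35.2%, Program A 34/167 = 20.4% → the CBT program
Medium-risk: the CBT program 392/723 = 54.2%, Program A 235/551 = 42.6% → the CBT program
Low-risk: the CBT program 85/122 = 69.7%, Program A 899/1495 = 60.1% → the CBT program
Overall: the CBT program 815/1806 = 45.1%, Program A 1168/2213 = 52.8% → Program A
The CBT program wins each risk group but Program A wins overall — the comparison reverses. The CBT program's participants skew toward high-risk, which has a lower base rate.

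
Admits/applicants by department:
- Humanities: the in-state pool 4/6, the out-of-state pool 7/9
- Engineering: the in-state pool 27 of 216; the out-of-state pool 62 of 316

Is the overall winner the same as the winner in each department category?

Yes

Humanities: the in-state pool 4/6 = 66.7%, the out-of-state pool 7/9 = 77.8% → the out-of-state pool
Engineering: the in-state pool 27/216 = 12.5%, the out-of-state pool 62/316 = 19.6% → the out-of-state pool
Overall: the in-state pool 31/222 = 14.0%, the out-of-state pool 69/325 = 21.2% → the out-of-state pool
The out-of-state pool wins overall and in every department group — no reversal.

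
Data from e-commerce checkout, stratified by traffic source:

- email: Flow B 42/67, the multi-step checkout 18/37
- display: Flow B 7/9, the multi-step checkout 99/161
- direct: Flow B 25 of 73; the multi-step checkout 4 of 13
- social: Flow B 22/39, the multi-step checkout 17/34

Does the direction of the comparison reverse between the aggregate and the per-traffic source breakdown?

Email: Flow B 42/67 = 62.7%, the multi-step checkout 18/37 = 48.6% → Flow B
Display: Flow B 7/9 = 77.8%, the multi-step checkout 99/161 = 61.5% → Flow B
Direct: Flow B 25/73 = 34.2%, the multi-step checkout 4/13 = 30.8% → Flow B
Social: Flow B 22/39 = 56.4%, the multi-step checkout 17/34 = 50.0% → Flow B
Overall: Flow B 96/188 = 51.1%, the multi-step checkout 138/245 = 56.3% → the multi-step checkout
Flow B wins each traffic group but the multi-step checkout wins overall — the comparison reverses. Flow B's sessions skew toward direct, which has a lower base rate.

Yes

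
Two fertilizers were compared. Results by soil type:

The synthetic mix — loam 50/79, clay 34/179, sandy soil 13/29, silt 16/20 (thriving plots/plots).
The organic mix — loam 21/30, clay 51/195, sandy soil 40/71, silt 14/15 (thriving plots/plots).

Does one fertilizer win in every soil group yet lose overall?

No

Loam: the synthetic mix 50/79 = 63.3%, the organic mix 21/30 = 70.0% → the organic mix
Clay: the synthetic mix 34/179 = 19.0%, the organic mix 51/195 = 26.2% → the organic mix
Sandy soil: the synthetic mix 13/29 = 44.8%, the organic mix 40/71 = 56.3% → the organic mix
Silt: the synthetic mix 16/20 = 80.0%, the organic mix 14/15 = 93.3% → the organic mix
Overall: the synthetic mix 113/307 = 36.8%, the organic mix 126/311 = 40.5% → the organic mix
The organic mix wins overall and in every soil group — no reversal.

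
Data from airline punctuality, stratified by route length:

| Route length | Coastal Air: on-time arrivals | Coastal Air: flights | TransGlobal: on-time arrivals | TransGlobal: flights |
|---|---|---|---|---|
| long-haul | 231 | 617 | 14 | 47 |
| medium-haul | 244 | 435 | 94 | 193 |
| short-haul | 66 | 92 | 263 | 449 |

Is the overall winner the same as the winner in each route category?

No

Long-haul: Coastal Air 231/617 = 37.4%, TransGlobal 14/47 = 29.8% → Coastal Air
Medium-haul: Coastal Air 244/435 = 56.1%, TransGlobal 94/193 = 48.7% → Coastal Air
Short-haul: Coastal Air 66/92 = 71.7%, TransGlobal 263/449 = 58.6% → Coastal Air
Overall: Coastal Air 541/1144 = 47.3%, TransGlobal 371/689 = 53.8% → TransGlobal
Coastal Air wins each route group but TransGlobal wins overall — the comparison reverses. Coastal Air's flights skew toward long-haul, which has a lower base rate.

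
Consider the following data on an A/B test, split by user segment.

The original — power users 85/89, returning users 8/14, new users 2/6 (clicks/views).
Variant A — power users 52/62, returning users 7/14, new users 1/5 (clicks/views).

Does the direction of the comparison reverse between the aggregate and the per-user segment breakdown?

No

Power users: the original 85/89 = 95.5%, Variant A 52/62 = 83.9% → the original
Returning users: the original 8/14 = 57.1%, Variant A 7/14 = 50.0% → the original
New users: the original 2/6 = 33.3%, Variant A 1/5 = 20.0% → the original
Overall: the original 95/109 = 87.2%, Variant A 60/81 = 74.1% → the original
The original wins overall and in every user group — no reversal.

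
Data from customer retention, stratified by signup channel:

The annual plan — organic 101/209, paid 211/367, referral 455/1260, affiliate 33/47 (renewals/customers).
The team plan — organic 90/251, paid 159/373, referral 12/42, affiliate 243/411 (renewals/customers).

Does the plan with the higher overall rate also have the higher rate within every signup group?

Organic: the annual plan 101/209 = 48.3%, the team plan 90/251 = 35.9% → the annual plan
Paid: the annual plan 211/367 = 57.5%, the team plan 159/373 = 42.6% → the annual plan
Referral: the annual plan 455/1260 = 36.1%, the team plan 12/42 = 28.6% → the annual plan
Affiliate: the annual plan 33/47 = 70.2%, the team plan 243/411 = 59.1% → the annual plan
Overall: the annual plan 800/1883 = 42.5%, the team plan 504/1077 = 46.8% → the team plan
The annual plan wins each signup group but the team plan wins overall — the comparison reverses. The annual plan's customers skew toward referral, which has a lower base rate.

No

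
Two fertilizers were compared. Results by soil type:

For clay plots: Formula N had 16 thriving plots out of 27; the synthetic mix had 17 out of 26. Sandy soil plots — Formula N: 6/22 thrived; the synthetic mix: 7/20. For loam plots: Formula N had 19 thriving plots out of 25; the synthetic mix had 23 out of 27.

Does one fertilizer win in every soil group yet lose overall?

No

Clay: Formula N 16/27 = 59.3%, the synthetic mix 17/26 = 65.4% → the synthetic mix
Sandy soil: Formula N 6/22 = 27.3%, the synthetic mix 7/20 = 35.0% → the synthetic mix
Loam: Formula N 19/25 = 76.0%, the synthetic mix 23/27 = 85.2% → the synthetic mix
Overall: Formula N 41/74 = 55.4%, the synthetic mix 47/73 = 64.4% → the synthetic mix
The synthetic mix wins overall and in every soil group — no reversal.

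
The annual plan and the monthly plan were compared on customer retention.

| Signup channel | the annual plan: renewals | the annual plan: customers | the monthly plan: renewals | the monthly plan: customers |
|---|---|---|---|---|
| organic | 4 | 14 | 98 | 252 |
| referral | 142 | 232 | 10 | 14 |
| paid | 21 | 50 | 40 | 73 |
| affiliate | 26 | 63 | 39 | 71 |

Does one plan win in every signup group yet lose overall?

Organic: the annual plan 4/14 = 28.6%, the monthly plan 98/252 = 38.9% → the monthly plan
Referral: the annual plan 142/232 = 61.2%, the monthly plan 10/14 = 71.4% → the monthly plan
Paid: the annual plan 21/50 = 42.0%, the monthly plan 40/73 = 54.8% → the monthly plan
Affiliate: the annual plan 26/63 = 41.3%, the monthly plan 39/71 = 54.9% → the monthly plan
Overall: the annual plan 193/359 = 53.8%, the monthly plan 187/410 = 45.6% → the annual plan
The monthly plan wins each signup group but the annual plan wins overall — the comparison reverses. The monthly plan's customers skew toward organic, which has a lower base rate.

Yes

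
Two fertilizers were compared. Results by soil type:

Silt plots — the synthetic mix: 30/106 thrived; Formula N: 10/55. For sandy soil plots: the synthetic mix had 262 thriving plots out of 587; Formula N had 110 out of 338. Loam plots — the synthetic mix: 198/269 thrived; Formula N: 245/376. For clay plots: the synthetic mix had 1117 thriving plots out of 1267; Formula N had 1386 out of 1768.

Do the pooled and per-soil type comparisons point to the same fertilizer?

Silt: the synthetic mix 30/106 = 28.3%, Formula N 10/55 = 18.2% → the synthetic mix
Sandy soil: the synthetic mix 262/587 = 44.6%, Formula N 110/338 = 32.5% → the synthetic mix
Loam: the synthetic mix 198/269 = 73.6%, Formula N 245/376 = 65.2% → the synthetic mix
Clay: the synthetic mix 1117/1267 = 88.2%, Formula N 1386/1768 = 78.4% → the synthetic mix
Overall: the synthetic mix 1607/2229 = 72.1%, Formula N 1751/2537 = 69.0% → the synthetic mix
The synthetic mix wins overall and in every soil group — no reversal.

Yes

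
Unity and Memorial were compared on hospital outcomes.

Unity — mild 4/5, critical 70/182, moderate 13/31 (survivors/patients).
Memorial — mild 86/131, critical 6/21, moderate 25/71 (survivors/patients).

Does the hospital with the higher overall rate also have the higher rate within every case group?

No

Mild: Unity 4/5 = 80.0%, Memorial 86/131 = 65.6% → Unity
Critical: Unity 70/182 = 38.5%, Memorial 6/21 = 28.6% → Unity
Moderate: Unity 13/31 = 41.9%, Memorial 25/71 = 35.2% → Unity
Overall: Unity 87/218 = 39.9%, Memorial 117/223 = 52.5% → Memorial
Unity wins each case group but Memorial wins overall — the comparison reverses. Unity's patients skew toward critical, which has a lower base rate.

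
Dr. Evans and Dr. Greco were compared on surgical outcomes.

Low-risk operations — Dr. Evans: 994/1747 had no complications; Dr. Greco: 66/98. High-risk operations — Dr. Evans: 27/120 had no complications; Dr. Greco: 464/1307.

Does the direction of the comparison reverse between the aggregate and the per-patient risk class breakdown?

Low-risk: Dr. Evans 994/1747 = 56.9%, Dr. Greco 66/98 = 67.3% → Dr. Greco
High-risk: Dr. Evans 27/120 = 22.5%, Dr. Greco 464/1307 = 35.5% → Dr. Greco
Overall: Dr. Evans 1021/1867 = 54.7%, Dr. Greco 530/1405 = 37.7% → Dr. Evans
Dr. Greco wins each patient risk group but Dr. Evans wins overall — the comparison reverses. Dr. Greco's operations skew toward high-risk, which has a lower base rate.

Yes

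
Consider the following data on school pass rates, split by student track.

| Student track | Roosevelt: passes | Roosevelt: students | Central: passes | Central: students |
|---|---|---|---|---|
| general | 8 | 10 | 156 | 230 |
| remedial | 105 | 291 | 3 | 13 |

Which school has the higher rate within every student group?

Roosevelt

General: Roosevelt 8/10 = 80.0%, Central 156/230 = 67.8% → Roosevelt
Remedial: Roosevelt 105/291 = 36.1%, Central 3/13 = 23.1% → Roosevelt
Roosevelt has the higher rate in both groups.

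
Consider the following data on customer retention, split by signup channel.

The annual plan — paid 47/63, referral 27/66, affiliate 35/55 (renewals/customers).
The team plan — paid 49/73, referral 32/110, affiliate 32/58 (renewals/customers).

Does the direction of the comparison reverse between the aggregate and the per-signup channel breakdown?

No

Paid: the annual plan 47/63 = 74.6%, the team plan 49/73 = 67.1% → the annual plan
Referral: the annual plan 27/66 = 40.9%, the team plan 32/110 = 29.1% → the annual plan
Affiliate: the annual plan 35/55 = 63.6%, the team plan 32/58 = 55.2% → the annual plan
Overall: the annual plan 109/184 = 59.2%, the team plan 113/241 = 46.9% → the annual plan
The annual plan wins overall and in every signup group — no reversal.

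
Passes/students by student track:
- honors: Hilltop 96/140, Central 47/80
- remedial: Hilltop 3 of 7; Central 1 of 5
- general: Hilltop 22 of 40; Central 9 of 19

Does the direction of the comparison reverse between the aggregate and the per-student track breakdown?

Honors: Hilltop 96/140 = 68.6%, Central 47/80 = 58.8% → Hilltop
Remedial: Hilltop 3/7 = 42.9%, Central 1/5 = 20.0% → Hilltop
General: Hilltop 22/40 = 55.0%, Central 9/19 = 47.4% → Hilltop
Overall: Hilltop 121/187 = 64.7%, Central 57/104 = 54.8% → Hilltop
Hilltop wins overall and in every student group — no reversal.

No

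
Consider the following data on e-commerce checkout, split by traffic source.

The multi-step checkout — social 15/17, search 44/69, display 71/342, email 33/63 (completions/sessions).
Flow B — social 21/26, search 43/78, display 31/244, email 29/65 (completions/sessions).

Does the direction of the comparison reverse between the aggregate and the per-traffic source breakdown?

Social: the multi-step checkout 15/17 = 88.2%, Flow B 21/26 = 80.8% → the multi-step checkout
Search: the multi-step checkout 44/69 = 63.8%, Flow B 43/78 = 55.1% → the multi-step checkout
Display: the multi-step checkout 71/342 = 20.8%, Flow B 31/244 = 12.7% → the multi-step checkout
Email: the multi-step checkout 33/63 = 52.4%, Flow B 29/65 = 44.6% → the multi-step checkout
Overall: the multi-step checkout 163/491 = 33.2%, Flow B 124/413 = 30.0% → the multi-step checkout
The multi-step checkout wins overall and in every traffic group — no reversal.

No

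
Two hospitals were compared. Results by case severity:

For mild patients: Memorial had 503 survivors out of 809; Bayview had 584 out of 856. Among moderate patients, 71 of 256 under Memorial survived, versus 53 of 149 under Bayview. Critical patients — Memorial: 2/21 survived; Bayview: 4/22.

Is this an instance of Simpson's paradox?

Mild: Memorial 503/809 = 62.2%, Bayview 584/856 = 68.2% → Bayview
Moderate: Memorial 71/256 = 27.7%, Bayview 53/149 = 35.6% → Bayview
Critical: Memorial 2/21 = 9.5%, Bayview 4/22 = 18.2% → Bayview
Overall: Memorial 576/1086 = 53.0%, Bayview 641/1027 = 62.4% → Bayview
Bayview wins overall and in every case group — no reversal.

No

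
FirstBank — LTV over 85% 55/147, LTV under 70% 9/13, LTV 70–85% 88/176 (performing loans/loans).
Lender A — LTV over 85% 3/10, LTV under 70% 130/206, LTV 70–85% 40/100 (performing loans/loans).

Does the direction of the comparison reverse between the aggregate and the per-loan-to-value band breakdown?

Yes

LTV over 85%: FirstBank 55/147 = 37.4%, Lender A 3/10 = 30.0% → FirstBank
LTV under 70%: FirstBank 9/13 = 69.2%, Lender A 130/206 = 63.1% → FirstBank
LTV 70–85%: FirstBank 88/176 = 50.0%, Lender A 40/100 = 40.0% → FirstBank
Overall: FirstBank 152/336 = 45.2%, Lender A 173/316 = 54.7% → Lender A
FirstBank wins each loan-to-value group but Lender A wins overall — the comparison reverses. FirstBank's loans skew toward LTV over 85%, which has a lower base rate.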